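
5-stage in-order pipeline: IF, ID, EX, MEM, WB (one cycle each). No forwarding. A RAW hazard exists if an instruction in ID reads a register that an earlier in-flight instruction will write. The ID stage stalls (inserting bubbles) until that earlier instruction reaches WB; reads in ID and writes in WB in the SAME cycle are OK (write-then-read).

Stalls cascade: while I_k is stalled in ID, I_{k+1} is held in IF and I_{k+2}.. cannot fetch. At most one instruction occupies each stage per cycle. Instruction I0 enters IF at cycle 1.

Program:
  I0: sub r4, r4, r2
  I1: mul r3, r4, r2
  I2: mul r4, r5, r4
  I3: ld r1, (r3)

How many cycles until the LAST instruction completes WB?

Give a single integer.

I0 sub r4 <- r4,r2: IF@1 ID@2 stall=0 (-) EX@3 MEM@4 WB@5
I1 mul r3 <- r4,r2: IF@2 ID@3 stall=2 (RAW on I0.r4 (WB@5)) EX@6 MEM@7 WB@8
I2 mul r4 <- r5,r4: IF@3 ID@6 stall=0 (-) EX@7 MEM@8 WB@9
I3 ld r1 <- r3: IF@6 ID@7 stall=1 (RAW on I1.r3 (WB@8)) EX@9 MEM@10 WB@11

Answer: 11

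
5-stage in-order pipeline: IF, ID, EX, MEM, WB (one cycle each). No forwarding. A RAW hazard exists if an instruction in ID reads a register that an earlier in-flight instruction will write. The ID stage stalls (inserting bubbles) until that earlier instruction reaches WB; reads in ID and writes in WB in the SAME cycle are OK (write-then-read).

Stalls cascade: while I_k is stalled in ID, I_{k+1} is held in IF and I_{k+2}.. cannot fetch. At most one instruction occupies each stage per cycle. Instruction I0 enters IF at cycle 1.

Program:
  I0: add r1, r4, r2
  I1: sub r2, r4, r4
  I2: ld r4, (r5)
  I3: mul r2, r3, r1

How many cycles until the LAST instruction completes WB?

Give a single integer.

Answer: 8

Derivation:
I0 add r1 <- r4,r2: IF@1 ID@2 stall=0 (-) EX@3 MEM@4 WB@5
I1 sub r2 <- r4,r4: IF@2 ID@3 stall=0 (-) EX@4 MEM@5 WB@6
I2 ld r4 <- r5: IF@3 ID@4 stall=0 (-) EX@5 MEM@6 WB@7
I3 mul r2 <- r3,r1: IF@4 ID@5 stall=0 (-) EX@6 MEM@7 WB@8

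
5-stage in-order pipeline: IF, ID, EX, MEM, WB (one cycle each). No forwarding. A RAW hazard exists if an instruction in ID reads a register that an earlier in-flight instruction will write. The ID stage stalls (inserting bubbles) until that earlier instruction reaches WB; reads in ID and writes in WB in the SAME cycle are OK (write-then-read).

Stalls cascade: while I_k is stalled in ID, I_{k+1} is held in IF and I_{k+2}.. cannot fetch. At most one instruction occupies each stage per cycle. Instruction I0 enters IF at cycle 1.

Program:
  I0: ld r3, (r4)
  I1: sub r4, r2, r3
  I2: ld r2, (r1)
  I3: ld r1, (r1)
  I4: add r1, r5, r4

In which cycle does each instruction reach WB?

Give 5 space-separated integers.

Answer: 5 8 9 10 11

Derivation:
I0 ld r3 <- r4: IF@1 ID@2 stall=0 (-) EX@3 MEM@4 WB@5
I1 sub r4 <- r2,r3: IF@2 ID@3 stall=2 (RAW on I0.r3 (WB@5)) EX@6 MEM@7 WB@8
I2 ld r2 <- r1: IF@3 ID@6 stall=0 (-) EX@7 MEM@8 WB@9
I3 ld r1 <- r1: IF@6 ID@7 stall=0 (-) EX@8 MEM@9 WB@10
I4 add r1 <- r5,r4: IF@7 ID@8 stall=0 (-) EX@9 MEM@10 WB@11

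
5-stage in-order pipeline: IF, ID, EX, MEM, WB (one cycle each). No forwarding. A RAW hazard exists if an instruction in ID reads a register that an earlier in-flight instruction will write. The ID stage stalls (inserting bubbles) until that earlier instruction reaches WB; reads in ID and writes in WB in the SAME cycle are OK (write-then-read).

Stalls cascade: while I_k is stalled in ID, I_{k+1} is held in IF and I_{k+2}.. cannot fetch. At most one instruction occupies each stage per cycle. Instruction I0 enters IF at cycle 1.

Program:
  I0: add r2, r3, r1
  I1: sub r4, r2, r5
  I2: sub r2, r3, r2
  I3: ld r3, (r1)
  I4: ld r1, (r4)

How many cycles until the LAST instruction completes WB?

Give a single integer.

Answer: 11

Derivation:
I0 add r2 <- r3,r1: IF@1 ID@2 stall=0 (-) EX@3 MEM@4 WB@5
I1 sub r4 <- r2,r5: IF@2 ID@3 stall=2 (RAW on I0.r2 (WB@5)) EX@6 MEM@7 WB@8
I2 sub r2 <- r3,r2: IF@3 ID@6 stall=0 (-) EX@7 MEM@8 WB@9
I3 ld r3 <- r1: IF@6 ID@7 stall=0 (-) EX@8 MEM@9 WB@10
I4 ld r1 <- r4: IF@7 ID@8 stall=0 (-) EX@9 MEM@10 WB@11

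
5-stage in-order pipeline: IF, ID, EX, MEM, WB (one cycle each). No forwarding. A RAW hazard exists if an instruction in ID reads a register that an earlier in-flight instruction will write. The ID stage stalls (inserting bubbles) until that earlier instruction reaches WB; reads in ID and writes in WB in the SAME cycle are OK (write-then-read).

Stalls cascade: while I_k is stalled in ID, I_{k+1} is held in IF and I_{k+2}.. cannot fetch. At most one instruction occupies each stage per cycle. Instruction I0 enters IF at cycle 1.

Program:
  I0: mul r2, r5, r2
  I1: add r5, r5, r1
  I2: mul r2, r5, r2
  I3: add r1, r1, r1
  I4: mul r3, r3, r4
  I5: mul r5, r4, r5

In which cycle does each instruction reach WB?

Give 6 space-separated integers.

Answer: 5 6 9 10 11 12

Derivation:
I0 mul r2 <- r5,r2: IF@1 ID@2 stall=0 (-) EX@3 MEM@4 WB@5
I1 add r5 <- r5,r1: IF@2 ID@3 stall=0 (-) EX@4 MEM@5 WB@6
I2 mul r2 <- r5,r2: IF@3 ID@4 stall=2 (RAW on I1.r5 (WB@6)) EX@7 MEM@8 WB@9
I3 add r1 <- r1,r1: IF@4 ID@7 stall=0 (-) EX@8 MEM@9 WB@10
I4 mul r3 <- r3,r4: IF@7 ID@8 stall=0 (-) EX@9 MEM@10 WB@11
I5 mul r5 <- r4,r5: IF@8 ID@9 stall=0 (-) EX@10 MEM@11 WB@12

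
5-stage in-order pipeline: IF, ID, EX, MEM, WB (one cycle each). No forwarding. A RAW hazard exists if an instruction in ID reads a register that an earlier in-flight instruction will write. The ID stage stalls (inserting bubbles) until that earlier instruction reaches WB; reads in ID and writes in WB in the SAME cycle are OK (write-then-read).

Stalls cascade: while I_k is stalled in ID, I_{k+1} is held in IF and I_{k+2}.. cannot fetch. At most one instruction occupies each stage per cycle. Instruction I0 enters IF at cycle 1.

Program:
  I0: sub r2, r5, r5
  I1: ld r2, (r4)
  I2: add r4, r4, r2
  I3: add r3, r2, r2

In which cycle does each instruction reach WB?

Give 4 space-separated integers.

Answer: 5 6 9 10

Derivation:
I0 sub r2 <- r5,r5: IF@1 ID@2 stall=0 (-) EX@3 MEM@4 WB@5
I1 ld r2 <- r4: IF@2 ID@3 stall=0 (-) EX@4 MEM@5 WB@6
I2 add r4 <- r4,r2: IF@3 ID@4 stall=2 (RAW on I1.r2 (WB@6)) EX@7 MEM@8 WB@9
I3 add r3 <- r2,r2: IF@4 ID@7 stall=0 (-) EX@8 MEM@9 WB@10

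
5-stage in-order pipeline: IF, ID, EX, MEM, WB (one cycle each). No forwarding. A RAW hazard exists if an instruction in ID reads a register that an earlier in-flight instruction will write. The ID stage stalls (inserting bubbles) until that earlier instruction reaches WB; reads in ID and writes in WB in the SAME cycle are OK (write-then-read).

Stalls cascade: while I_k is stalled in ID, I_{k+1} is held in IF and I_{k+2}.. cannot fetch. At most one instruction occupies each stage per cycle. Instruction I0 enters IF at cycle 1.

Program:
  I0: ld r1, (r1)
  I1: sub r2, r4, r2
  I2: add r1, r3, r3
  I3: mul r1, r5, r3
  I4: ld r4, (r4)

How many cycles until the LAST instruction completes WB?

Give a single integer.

Answer: 9

Derivation:
I0 ld r1 <- r1: IF@1 ID@2 stall=0 (-) EX@3 MEM@4 WB@5
I1 sub r2 <- r4,r2: IF@2 ID@3 stall=0 (-) EX@4 MEM@5 WB@6
I2 add r1 <- r3,r3: IF@3 ID@4 stall=0 (-) EX@5 MEM@6 WB@7
I3 mul r1 <- r5,r3: IF@4 ID@5 stall=0 (-) EX@6 MEM@7 WB@8
I4 ld r4 <- r4: IF@5 ID@6 stall=0 (-) EX@7 MEM@8 WB@9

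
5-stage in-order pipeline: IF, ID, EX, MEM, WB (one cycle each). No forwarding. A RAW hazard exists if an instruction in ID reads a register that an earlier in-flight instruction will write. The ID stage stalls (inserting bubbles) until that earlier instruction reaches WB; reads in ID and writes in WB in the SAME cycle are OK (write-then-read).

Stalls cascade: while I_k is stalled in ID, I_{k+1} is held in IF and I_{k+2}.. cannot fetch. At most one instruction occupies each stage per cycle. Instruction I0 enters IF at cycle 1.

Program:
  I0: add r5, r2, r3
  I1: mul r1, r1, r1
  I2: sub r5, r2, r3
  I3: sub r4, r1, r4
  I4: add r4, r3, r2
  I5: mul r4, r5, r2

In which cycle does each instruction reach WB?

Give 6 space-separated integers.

Answer: 5 6 7 9 10 11

Derivation:
I0 add r5 <- r2,r3: IF@1 ID@2 stall=0 (-) EX@3 MEM@4 WB@5
I1 mul r1 <- r1,r1: IF@2 ID@3 stall=0 (-) EX@4 MEM@5 WB@6
I2 sub r5 <- r2,r3: IF@3 ID@4 stall=0 (-) EX@5 MEM@6 WB@7
I3 sub r4 <- r1,r4: IF@4 ID@5 stall=1 (RAW on I1.r1 (WB@6)) EX@7 MEM@8 WB@9
I4 add r4 <- r3,r2: IF@5 ID@7 stall=0 (-) EX@8 MEM@9 WB@10
I5 mul r4 <- r5,r2: IF@7 ID@8 stall=0 (-) EX@9 MEM@10 WB@11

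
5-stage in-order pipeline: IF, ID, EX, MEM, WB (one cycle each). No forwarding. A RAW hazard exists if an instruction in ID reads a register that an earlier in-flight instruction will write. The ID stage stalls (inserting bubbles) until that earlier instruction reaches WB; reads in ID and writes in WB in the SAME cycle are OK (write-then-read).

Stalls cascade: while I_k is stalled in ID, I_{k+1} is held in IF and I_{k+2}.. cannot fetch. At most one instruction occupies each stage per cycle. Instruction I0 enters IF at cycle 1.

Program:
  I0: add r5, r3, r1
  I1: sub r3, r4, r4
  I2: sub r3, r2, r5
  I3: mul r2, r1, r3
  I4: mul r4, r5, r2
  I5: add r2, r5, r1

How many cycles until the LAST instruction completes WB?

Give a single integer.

Answer: 15

Derivation:
I0 add r5 <- r3,r1: IF@1 ID@2 stall=0 (-) EX@3 MEM@4 WB@5
I1 sub r3 <- r4,r4: IF@2 ID@3 stall=0 (-) EX@4 MEM@5 WB@6
I2 sub r3 <- r2,r5: IF@3 ID@4 stall=1 (RAW on I0.r5 (WB@5)) EX@6 MEM@7 WB@8
I3 mul r2 <- r1,r3: IF@4 ID@6 stall=2 (RAW on I2.r3 (WB@8)) EX@9 MEM@10 WB@11
I4 mul r4 <- r5,r2: IF@6 ID@9 stall=2 (RAW on I3.r2 (WB@11)) EX@12 MEM@13 WB@14
I5 add r2 <- r5,r1: IF@9 ID@12 stall=0 (-) EX@13 MEM@14 WB@15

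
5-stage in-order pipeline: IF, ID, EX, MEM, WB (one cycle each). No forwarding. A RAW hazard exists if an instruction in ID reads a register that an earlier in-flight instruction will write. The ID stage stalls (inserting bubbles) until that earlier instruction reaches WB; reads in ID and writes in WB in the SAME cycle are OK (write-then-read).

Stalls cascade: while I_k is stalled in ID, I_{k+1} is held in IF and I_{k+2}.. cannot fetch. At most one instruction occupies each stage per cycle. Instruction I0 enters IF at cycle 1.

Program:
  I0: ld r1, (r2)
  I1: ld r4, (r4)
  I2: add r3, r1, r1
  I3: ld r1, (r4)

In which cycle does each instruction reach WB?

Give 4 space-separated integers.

I0 ld r1 <- r2: IF@1 ID@2 stall=0 (-) EX@3 MEM@4 WB@5
I1 ld r4 <- r4: IF@2 ID@3 stall=0 (-) EX@4 MEM@5 WB@6
I2 add r3 <- r1,r1: IF@3 ID@4 stall=1 (RAW on I0.r1 (WB@5)) EX@6 MEM@7 WB@8
I3 ld r1 <- r4: IF@4 ID@6 stall=0 (-) EX@7 MEM@8 WB@9

Answer: 5 6 8 9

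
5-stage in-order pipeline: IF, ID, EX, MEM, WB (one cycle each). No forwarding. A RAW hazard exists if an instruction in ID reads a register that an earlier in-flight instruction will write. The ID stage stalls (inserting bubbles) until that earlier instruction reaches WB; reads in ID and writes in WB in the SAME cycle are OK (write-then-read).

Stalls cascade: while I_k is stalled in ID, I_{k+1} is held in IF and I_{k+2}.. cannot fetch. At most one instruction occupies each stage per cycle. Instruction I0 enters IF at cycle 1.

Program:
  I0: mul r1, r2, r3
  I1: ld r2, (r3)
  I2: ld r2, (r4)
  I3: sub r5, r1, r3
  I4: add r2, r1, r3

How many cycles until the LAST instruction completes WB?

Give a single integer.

I0 mul r1 <- r2,r3: IF@1 ID@2 stall=0 (-) EX@3 MEM@4 WB@5
I1 ld r2 <- r3: IF@2 ID@3 stall=0 (-) EX@4 MEM@5 WB@6
I2 ld r2 <- r4: IF@3 ID@4 stall=0 (-) EX@5 MEM@6 WB@7
I3 sub r5 <- r1,r3: IF@4 ID@5 stall=0 (-) EX@6 MEM@7 WB@8
I4 add r2 <- r1,r3: IF@5 ID@6 stall=0 (-) EX@7 MEM@8 WB@9

Answer: 9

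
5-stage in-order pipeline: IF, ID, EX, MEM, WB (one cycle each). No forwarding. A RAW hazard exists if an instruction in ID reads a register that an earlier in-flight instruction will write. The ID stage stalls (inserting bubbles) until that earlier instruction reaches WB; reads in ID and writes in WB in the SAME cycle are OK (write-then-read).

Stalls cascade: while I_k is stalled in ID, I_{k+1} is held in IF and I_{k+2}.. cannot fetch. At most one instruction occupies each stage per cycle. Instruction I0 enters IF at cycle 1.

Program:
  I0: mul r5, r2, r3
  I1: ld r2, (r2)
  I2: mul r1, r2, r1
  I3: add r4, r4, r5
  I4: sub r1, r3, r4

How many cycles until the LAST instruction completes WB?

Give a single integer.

I0 mul r5 <- r2,r3: IF@1 ID@2 stall=0 (-) EX@3 MEM@4 WB@5
I1 ld r2 <- r2: IF@2 ID@3 stall=0 (-) EX@4 MEM@5 WB@6
I2 mul r1 <- r2,r1: IF@3 ID@4 stall=2 (RAW on I1.r2 (WB@6)) EX@7 MEM@8 WB@9
I3 add r4 <- r4,r5: IF@4 ID@7 stall=0 (-) EX@8 MEM@9 WB@10
I4 sub r1 <- r3,r4: IF@7 ID@8 stall=2 (RAW on I3.r4 (WB@10)) EX@11 MEM@12 WB@13

Answer: 13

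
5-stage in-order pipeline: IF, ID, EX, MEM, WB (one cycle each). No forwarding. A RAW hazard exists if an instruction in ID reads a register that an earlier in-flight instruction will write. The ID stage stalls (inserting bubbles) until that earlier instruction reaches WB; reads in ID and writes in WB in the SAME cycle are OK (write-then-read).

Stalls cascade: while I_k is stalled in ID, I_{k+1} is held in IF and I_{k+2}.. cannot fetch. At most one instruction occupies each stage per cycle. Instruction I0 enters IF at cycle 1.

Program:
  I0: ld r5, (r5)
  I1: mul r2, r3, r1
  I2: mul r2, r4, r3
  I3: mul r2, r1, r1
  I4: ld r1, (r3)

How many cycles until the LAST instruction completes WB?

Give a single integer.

Answer: 9

Derivation:
I0 ld r5 <- r5: IF@1 ID@2 stall=0 (-) EX@3 MEM@4 WB@5
I1 mul r2 <- r3,r1: IF@2 ID@3 stall=0 (-) EX@4 MEM@5 WB@6
I2 mul r2 <- r4,r3: IF@3 ID@4 stall=0 (-) EX@5 MEM@6 WB@7
I3 mul r2 <- r1,r1: IF@4 ID@5 stall=0 (-) EX@6 MEM@7 WB@8
I4 ld r1 <- r3: IF@5 ID@6 stall=0 (-) EX@7 MEM@8 WB@9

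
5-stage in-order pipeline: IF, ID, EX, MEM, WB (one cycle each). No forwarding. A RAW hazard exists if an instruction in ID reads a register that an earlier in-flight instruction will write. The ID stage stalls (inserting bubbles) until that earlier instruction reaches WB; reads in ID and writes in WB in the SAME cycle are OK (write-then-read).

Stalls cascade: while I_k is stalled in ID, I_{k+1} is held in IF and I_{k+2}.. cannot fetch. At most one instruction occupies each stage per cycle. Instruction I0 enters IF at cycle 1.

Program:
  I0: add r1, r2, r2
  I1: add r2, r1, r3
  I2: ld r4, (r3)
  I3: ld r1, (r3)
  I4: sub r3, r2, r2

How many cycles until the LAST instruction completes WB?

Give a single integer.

I0 add r1 <- r2,r2: IF@1 ID@2 stall=0 (-) EX@3 MEM@4 WB@5
I1 add r2 <- r1,r3: IF@2 ID@3 stall=2 (RAW on I0.r1 (WB@5)) EX@6 MEM@7 WB@8
I2 ld r4 <- r3: IF@3 ID@6 stall=0 (-) EX@7 MEM@8 WB@9
I3 ld r1 <- r3: IF@6 ID@7 stall=0 (-) EX@8 MEM@9 WB@10
I4 sub r3 <- r2,r2: IF@7 ID@8 stall=0 (-) EX@9 MEM@10 WB@11

Answer: 11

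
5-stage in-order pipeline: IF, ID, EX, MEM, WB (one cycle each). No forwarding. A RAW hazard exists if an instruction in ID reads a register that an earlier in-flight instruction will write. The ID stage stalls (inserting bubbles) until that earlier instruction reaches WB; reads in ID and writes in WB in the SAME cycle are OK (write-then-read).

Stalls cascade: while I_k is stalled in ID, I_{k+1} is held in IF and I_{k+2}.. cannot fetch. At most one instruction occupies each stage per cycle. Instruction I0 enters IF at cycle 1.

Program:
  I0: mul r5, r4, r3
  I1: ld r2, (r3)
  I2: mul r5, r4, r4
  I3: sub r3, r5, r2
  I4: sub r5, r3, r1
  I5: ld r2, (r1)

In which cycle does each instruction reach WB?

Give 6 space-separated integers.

Answer: 5 6 7 10 13 14

Derivation:
I0 mul r5 <- r4,r3: IF@1 ID@2 stall=0 (-) EX@3 MEM@4 WB@5
I1 ld r2 <- r3: IF@2 ID@3 stall=0 (-) EX@4 MEM@5 WB@6
I2 mul r5 <- r4,r4: IF@3 ID@4 stall=0 (-) EX@5 MEM@6 WB@7
I3 sub r3 <- r5,r2: IF@4 ID@5 stall=2 (RAW on I2.r5 (WB@7)) EX@8 MEM@9 WB@10
I4 sub r5 <- r3,r1: IF@5 ID@8 stall=2 (RAW on I3.r3 (WB@10)) EX@11 MEM@12 WB@13
I5 ld r2 <- r1: IF@8 ID@11 stall=0 (-) EX@12 MEM@13 WB@14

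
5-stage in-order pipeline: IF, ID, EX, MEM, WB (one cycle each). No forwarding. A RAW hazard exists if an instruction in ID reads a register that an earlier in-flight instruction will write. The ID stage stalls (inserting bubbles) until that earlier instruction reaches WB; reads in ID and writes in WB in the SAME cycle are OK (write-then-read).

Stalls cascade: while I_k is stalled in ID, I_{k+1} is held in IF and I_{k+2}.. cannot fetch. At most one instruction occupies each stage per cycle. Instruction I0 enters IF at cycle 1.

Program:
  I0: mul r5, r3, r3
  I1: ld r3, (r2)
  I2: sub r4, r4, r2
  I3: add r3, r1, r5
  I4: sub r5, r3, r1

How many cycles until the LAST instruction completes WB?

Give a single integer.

I0 mul r5 <- r3,r3: IF@1 ID@2 stall=0 (-) EX@3 MEM@4 WB@5
I1 ld r3 <- r2: IF@2 ID@3 stall=0 (-) EX@4 MEM@5 WB@6
I2 sub r4 <- r4,r2: IF@3 ID@4 stall=0 (-) EX@5 MEM@6 WB@7
I3 add r3 <- r1,r5: IF@4 ID@5 stall=0 (-) EX@6 MEM@7 WB@8
I4 sub r5 <- r3,r1: IF@5 ID@6 stall=2 (RAW on I3.r3 (WB@8)) EX@9 MEM@10 WB@11

Answer: 11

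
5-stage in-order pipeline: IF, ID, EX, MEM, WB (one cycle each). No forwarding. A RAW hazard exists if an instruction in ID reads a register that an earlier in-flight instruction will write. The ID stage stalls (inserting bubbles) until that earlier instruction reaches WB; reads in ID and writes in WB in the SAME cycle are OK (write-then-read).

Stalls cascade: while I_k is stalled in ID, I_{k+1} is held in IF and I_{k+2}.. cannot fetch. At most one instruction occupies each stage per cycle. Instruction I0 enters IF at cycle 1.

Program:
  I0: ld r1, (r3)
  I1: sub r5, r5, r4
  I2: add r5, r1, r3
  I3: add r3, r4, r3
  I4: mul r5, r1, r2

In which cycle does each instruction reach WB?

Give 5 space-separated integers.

I0 ld r1 <- r3: IF@1 ID@2 stall=0 (-) EX@3 MEM@4 WB@5
I1 sub r5 <- r5,r4: IF@2 ID@3 stall=0 (-) EX@4 MEM@5 WB@6
I2 add r5 <- r1,r3: IF@3 ID@4 stall=1 (RAW on I0.r1 (WB@5)) EX@6 MEM@7 WB@8
I3 add r3 <- r4,r3: IF@4 ID@6 stall=0 (-) EX@7 MEM@8 WB@9
I4 mul r5 <- r1,r2: IF@6 ID@7 stall=0 (-) EX@8 MEM@9 WB@10

Answer: 5 6 8 9 10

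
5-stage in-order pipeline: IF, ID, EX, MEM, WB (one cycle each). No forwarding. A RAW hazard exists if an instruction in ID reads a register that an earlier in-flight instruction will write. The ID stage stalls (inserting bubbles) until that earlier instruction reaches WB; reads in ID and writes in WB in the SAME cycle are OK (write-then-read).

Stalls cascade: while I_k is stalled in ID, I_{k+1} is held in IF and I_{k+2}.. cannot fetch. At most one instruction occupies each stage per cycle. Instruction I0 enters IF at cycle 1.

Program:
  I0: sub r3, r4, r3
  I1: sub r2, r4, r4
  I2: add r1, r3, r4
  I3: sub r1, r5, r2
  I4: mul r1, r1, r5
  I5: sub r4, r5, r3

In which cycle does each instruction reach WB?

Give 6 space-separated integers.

I0 sub r3 <- r4,r3: IF@1 ID@2 stall=0 (-) EX@3 MEM@4 WB@5
I1 sub r2 <- r4,r4: IF@2 ID@3 stall=0 (-) EX@4 MEM@5 WB@6
I2 add r1 <- r3,r4: IF@3 ID@4 stall=1 (RAW on I0.r3 (WB@5)) EX@6 MEM@7 WB@8
I3 sub r1 <- r5,r2: IF@4 ID@6 stall=0 (-) EX@7 MEM@8 WB@9
I4 mul r1 <- r1,r5: IF@6 ID@7 stall=2 (RAW on I3.r1 (WB@9)) EX@10 MEM@11 WB@12
I5 sub r4 <- r5,r3: IF@7 ID@10 stall=0 (-) EX@11 MEM@12 WB@13

Answer: 5 6 8 9 12 13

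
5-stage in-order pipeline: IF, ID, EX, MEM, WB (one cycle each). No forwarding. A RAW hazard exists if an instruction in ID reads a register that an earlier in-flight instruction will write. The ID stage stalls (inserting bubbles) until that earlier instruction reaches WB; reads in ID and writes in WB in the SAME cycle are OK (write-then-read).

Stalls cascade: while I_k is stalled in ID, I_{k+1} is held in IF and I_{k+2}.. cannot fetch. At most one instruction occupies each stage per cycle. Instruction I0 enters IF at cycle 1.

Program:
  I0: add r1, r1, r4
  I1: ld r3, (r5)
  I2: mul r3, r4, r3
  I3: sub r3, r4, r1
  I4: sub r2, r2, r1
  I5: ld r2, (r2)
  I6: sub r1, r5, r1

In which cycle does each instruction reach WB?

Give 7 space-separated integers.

Answer: 5 6 9 10 11 14 15

Derivation:
I0 add r1 <- r1,r4: IF@1 ID@2 stall=0 (-) EX@3 MEM@4 WB@5
I1 ld r3 <- r5: IF@2 ID@3 stall=0 (-) EX@4 MEM@5 WB@6
I2 mul r3 <- r4,r3: IF@3 ID@4 stall=2 (RAW on I1.r3 (WB@6)) EX@7 MEM@8 WB@9
I3 sub r3 <- r4,r1: IF@4 ID@7 stall=0 (-) EX@8 MEM@9 WB@10
I4 sub r2 <- r2,r1: IF@7 ID@8 stall=0 (-) EX@9 MEM@10 WB@11
I5 ld r2 <- r2: IF@8 ID@9 stall=2 (RAW on I4.r2 (WB@11)) EX@12 MEM@13 WB@14
I6 sub r1 <- r5,r1: IF@9 ID@12 stall=0 (-) EX@13 MEM@14 WB@15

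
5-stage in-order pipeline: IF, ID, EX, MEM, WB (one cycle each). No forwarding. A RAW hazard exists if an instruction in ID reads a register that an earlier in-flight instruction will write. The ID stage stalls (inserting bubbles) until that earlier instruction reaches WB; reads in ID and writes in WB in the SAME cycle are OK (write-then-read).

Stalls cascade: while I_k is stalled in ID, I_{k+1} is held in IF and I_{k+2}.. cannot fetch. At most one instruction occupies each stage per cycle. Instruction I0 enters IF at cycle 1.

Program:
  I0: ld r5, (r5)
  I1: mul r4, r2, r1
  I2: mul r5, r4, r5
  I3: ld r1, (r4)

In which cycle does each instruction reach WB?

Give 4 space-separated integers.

I0 ld r5 <- r5: IF@1 ID@2 stall=0 (-) EX@3 MEM@4 WB@5
I1 mul r4 <- r2,r1: IF@2 ID@3 stall=0 (-) EX@4 MEM@5 WB@6
I2 mul r5 <- r4,r5: IF@3 ID@4 stall=2 (RAW on I1.r4 (WB@6)) EX@7 MEM@8 WB@9
I3 ld r1 <- r4: IF@4 ID@7 stall=0 (-) EX@8 MEM@9 WB@10

Answer: 5 6 9 10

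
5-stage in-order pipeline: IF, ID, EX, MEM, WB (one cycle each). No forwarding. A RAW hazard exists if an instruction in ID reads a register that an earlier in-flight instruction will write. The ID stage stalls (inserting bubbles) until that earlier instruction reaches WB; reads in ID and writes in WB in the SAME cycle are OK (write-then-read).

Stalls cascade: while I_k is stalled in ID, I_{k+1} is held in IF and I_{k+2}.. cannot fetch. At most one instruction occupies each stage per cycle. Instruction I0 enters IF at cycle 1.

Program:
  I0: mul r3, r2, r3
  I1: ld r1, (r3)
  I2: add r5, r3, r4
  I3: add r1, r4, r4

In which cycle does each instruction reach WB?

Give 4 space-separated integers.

I0 mul r3 <- r2,r3: IF@1 ID@2 stall=0 (-) EX@3 MEM@4 WB@5
I1 ld r1 <- r3: IF@2 ID@3 stall=2 (RAW on I0.r3 (WB@5)) EX@6 MEM@7 WB@8
I2 add r5 <- r3,r4: IF@3 ID@6 stall=0 (-) EX@7 MEM@8 WB@9
I3 add r1 <- r4,r4: IF@6 ID@7 stall=0 (-) EX@8 MEM@9 WB@10

Answer: 5 8 9 10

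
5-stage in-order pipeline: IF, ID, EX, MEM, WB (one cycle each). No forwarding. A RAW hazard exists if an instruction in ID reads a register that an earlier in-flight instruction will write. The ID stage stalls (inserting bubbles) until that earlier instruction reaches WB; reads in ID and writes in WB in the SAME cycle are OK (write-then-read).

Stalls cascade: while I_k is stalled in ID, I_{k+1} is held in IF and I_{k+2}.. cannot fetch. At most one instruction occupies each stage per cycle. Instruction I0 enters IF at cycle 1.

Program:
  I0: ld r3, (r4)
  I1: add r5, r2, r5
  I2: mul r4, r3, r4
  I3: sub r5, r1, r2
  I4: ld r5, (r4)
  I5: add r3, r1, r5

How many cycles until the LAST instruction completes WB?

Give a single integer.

I0 ld r3 <- r4: IF@1 ID@2 stall=0 (-) EX@3 MEM@4 WB@5
I1 add r5 <- r2,r5: IF@2 ID@3 stall=0 (-) EX@4 MEM@5 WB@6
I2 mul r4 <- r3,r4: IF@3 ID@4 stall=1 (RAW on I0.r3 (WB@5)) EX@6 MEM@7 WB@8
I3 sub r5 <- r1,r2: IF@4 ID@6 stall=0 (-) EX@7 MEM@8 WB@9
I4 ld r5 <- r4: IF@6 ID@7 stall=1 (RAW on I2.r4 (WB@8)) EX@9 MEM@10 WB@11
I5 add r3 <- r1,r5: IF@7 ID@9 stall=2 (RAW on I4.r5 (WB@11)) EX@12 MEM@13 WB@14

Answer: 14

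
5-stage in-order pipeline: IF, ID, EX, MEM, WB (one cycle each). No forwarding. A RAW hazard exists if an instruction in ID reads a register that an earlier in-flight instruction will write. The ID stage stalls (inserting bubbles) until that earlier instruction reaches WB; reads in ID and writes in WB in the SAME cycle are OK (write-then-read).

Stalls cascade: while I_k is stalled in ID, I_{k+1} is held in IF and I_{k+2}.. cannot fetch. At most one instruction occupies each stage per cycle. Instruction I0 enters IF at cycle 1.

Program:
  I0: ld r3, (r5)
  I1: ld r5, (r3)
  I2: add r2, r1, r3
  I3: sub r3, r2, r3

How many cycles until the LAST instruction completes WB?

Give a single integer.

I0 ld r3 <- r5: IF@1 ID@2 stall=0 (-) EX@3 MEM@4 WB@5
I1 ld r5 <- r3: IF@2 ID@3 stall=2 (RAW on I0.r3 (WB@5)) EX@6 MEM@7 WB@8
I2 add r2 <- r1,r3: IF@3 ID@6 stall=0 (-) EX@7 MEM@8 WB@9
I3 sub r3 <- r2,r3: IF@6 ID@7 stall=2 (RAW on I2.r2 (WB@9)) EX@10 MEM@11 WB@12

Answer: 12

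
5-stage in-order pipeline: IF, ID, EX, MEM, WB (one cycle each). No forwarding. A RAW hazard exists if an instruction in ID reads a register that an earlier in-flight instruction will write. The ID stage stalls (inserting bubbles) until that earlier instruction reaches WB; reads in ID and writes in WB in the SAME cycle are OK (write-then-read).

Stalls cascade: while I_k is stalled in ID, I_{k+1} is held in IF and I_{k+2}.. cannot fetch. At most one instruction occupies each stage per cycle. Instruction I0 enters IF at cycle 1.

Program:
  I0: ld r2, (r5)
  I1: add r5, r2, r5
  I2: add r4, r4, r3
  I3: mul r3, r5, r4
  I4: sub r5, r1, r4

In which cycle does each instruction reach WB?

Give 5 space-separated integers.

I0 ld r2 <- r5: IF@1 ID@2 stall=0 (-) EX@3 MEM@4 WB@5
I1 add r5 <- r2,r5: IF@2 ID@3 stall=2 (RAW on I0.r2 (WB@5)) EX@6 MEM@7 WB@8
I2 add r4 <- r4,r3: IF@3 ID@6 stall=0 (-) EX@7 MEM@8 WB@9
I3 mul r3 <- r5,r4: IF@6 ID@7 stall=2 (RAW on I2.r4 (WB@9)) EX@10 MEM@11 WB@12
I4 sub r5 <- r1,r4: IF@7 ID@10 stall=0 (-) EX@11 MEM@12 WB@13

Answer: 5 8 9 12 13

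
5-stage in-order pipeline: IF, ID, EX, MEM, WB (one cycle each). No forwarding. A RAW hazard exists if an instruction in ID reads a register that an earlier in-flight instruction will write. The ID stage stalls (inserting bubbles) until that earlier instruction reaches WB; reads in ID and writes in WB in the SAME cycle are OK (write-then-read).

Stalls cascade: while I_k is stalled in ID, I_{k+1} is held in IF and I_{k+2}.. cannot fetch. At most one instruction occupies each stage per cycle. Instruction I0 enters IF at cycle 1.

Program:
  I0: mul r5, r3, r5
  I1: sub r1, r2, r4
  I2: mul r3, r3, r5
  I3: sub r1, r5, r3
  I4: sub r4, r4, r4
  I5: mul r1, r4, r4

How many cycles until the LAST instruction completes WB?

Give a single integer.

Answer: 15

Derivation:
I0 mul r5 <- r3,r5: IF@1 ID@2 stall=0 (-) EX@3 MEM@4 WB@5
I1 sub r1 <- r2,r4: IF@2 ID@3 stall=0 (-) EX@4 MEM@5 WB@6
I2 mul r3 <- r3,r5: IF@3 ID@4 stall=1 (RAW on I0.r5 (WB@5)) EX@6 MEM@7 WB@8
I3 sub r1 <- r5,r3: IF@4 ID@6 stall=2 (RAW on I2.r3 (WB@8)) EX@9 MEM@10 WB@11
I4 sub r4 <- r4,r4: IF@6 ID@9 stall=0 (-) EX@10 MEM@11 WB@12
I5 mul r1 <- r4,r4: IF@9 ID@10 stall=2 (RAW on I4.r4 (WB@12)) EX@13 MEM@14 WB@15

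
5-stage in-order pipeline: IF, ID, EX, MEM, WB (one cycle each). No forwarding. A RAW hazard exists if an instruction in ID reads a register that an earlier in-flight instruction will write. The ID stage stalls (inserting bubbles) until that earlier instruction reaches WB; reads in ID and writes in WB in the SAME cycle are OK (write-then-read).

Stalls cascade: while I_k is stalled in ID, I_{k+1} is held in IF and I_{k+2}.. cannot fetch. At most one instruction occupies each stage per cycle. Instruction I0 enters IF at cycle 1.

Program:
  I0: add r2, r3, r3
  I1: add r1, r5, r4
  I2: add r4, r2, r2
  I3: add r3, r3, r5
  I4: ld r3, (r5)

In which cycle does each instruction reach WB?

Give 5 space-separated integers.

Answer: 5 6 8 9 10

Derivation:
I0 add r2 <- r3,r3: IF@1 ID@2 stall=0 (-) EX@3 MEM@4 WB@5
I1 add r1 <- r5,r4: IF@2 ID@3 stall=0 (-) EX@4 MEM@5 WB@6
I2 add r4 <- r2,r2: IF@3 ID@4 stall=1 (RAW on I0.r2 (WB@5)) EX@6 MEM@7 WB@8
I3 add r3 <- r3,r5: IF@4 ID@6 stall=0 (-) EX@7 MEM@8 WB@9
I4 ld r3 <- r5: IF@6 ID@7 stall=0 (-) EX@8 MEM@9 WB@10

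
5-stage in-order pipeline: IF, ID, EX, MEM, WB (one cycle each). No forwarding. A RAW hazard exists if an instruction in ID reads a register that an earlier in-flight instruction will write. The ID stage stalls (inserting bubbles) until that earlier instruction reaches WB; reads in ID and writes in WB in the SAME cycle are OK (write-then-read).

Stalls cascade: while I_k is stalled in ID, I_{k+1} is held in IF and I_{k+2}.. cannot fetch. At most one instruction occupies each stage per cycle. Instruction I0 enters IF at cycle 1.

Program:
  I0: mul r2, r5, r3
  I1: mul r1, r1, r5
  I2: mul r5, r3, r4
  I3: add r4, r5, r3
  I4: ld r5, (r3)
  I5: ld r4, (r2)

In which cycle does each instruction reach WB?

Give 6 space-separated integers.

Answer: 5 6 7 10 11 12

Derivation:
I0 mul r2 <- r5,r3: IF@1 ID@2 stall=0 (-) EX@3 MEM@4 WB@5
I1 mul r1 <- r1,r5: IF@2 ID@3 stall=0 (-) EX@4 MEM@5 WB@6
I2 mul r5 <- r3,r4: IF@3 ID@4 stall=0 (-) EX@5 MEM@6 WB@7
I3 add r4 <- r5,r3: IF@4 ID@5 stall=2 (RAW on I2.r5 (WB@7)) EX@8 MEM@9 WB@10
I4 ld r5 <- r3: IF@5 ID@8 stall=0 (-) EX@9 MEM@10 WB@11
I5 ld r4 <- r2: IF@8 ID@9 stall=0 (-) EX@10 MEM@11 WB@12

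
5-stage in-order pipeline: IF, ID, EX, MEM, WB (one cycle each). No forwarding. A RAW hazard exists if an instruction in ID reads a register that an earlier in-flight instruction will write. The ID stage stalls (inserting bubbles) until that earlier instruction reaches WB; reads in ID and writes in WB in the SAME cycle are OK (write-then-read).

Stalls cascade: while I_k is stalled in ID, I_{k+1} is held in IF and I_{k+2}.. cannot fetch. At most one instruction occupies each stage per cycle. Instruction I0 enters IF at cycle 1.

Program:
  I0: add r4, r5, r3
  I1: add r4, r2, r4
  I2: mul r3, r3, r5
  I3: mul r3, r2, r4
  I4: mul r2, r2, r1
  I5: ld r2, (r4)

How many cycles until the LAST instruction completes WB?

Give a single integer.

I0 add r4 <- r5,r3: IF@1 ID@2 stall=0 (-) EX@3 MEM@4 WB@5
I1 add r4 <- r2,r4: IF@2 ID@3 stall=2 (RAW on I0.r4 (WB@5)) EX@6 MEM@7 WB@8
I2 mul r3 <- r3,r5: IF@3 ID@6 stall=0 (-) EX@7 MEM@8 WB@9
I3 mul r3 <- r2,r4: IF@6 ID@7 stall=1 (RAW on I1.r4 (WB@8)) EX@9 MEM@10 WB@11
I4 mul r2 <- r2,r1: IF@7 ID@9 stall=0 (-) EX@10 MEM@11 WB@12
I5 ld r2 <- r4: IF@9 ID@10 stall=0 (-) EX@11 MEM@12 WB@13

Answer: 13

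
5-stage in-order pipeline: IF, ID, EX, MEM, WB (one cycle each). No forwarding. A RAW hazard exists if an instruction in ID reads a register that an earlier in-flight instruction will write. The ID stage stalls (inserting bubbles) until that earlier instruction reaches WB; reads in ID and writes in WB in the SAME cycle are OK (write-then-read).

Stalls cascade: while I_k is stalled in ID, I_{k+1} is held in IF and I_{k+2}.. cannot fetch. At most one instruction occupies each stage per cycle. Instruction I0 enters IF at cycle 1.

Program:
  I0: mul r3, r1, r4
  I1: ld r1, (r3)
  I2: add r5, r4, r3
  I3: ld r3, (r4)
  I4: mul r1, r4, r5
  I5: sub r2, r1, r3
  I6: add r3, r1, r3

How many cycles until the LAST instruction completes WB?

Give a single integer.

I0 mul r3 <- r1,r4: IF@1 ID@2 stall=0 (-) EX@3 MEM@4 WB@5
I1 ld r1 <- r3: IF@2 ID@3 stall=2 (RAW on I0.r3 (WB@5)) EX@6 MEM@7 WB@8
I2 add r5 <- r4,r3: IF@3 ID@6 stall=0 (-) EX@7 MEM@8 WB@9
I3 ld r3 <- r4: IF@6 ID@7 stall=0 (-) EX@8 MEM@9 WB@10
I4 mul r1 <- r4,r5: IF@7 ID@8 stall=1 (RAW on I2.r5 (WB@9)) EX@10 MEM@11 WB@12
I5 sub r2 <- r1,r3: IF@8 ID@10 stall=2 (RAW on I4.r1 (WB@12)) EX@13 MEM@14 WB@15
I6 add r3 <- r1,r3: IF@10 ID@13 stall=0 (-) EX@14 MEM@15 WB@16

Answer: 16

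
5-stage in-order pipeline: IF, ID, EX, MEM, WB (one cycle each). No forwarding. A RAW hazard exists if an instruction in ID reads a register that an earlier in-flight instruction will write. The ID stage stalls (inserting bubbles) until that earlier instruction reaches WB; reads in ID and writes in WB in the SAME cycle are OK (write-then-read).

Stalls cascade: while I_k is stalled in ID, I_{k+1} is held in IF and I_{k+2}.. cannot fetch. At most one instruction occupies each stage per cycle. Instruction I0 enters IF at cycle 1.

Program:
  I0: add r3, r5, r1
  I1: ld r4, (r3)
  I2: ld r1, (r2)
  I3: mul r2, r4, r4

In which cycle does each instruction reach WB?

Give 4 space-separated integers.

Answer: 5 8 9 11

Derivation:
I0 add r3 <- r5,r1: IF@1 ID@2 stall=0 (-) EX@3 MEM@4 WB@5
I1 ld r4 <- r3: IF@2 ID@3 stall=2 (RAW on I0.r3 (WB@5)) EX@6 MEM@7 WB@8
I2 ld r1 <- r2: IF@3 ID@6 stall=0 (-) EX@7 MEM@8 WB@9
I3 mul r2 <- r4,r4: IF@6 ID@7 stall=1 (RAW on I1.r4 (WB@8)) EX@9 MEM@10 WB@11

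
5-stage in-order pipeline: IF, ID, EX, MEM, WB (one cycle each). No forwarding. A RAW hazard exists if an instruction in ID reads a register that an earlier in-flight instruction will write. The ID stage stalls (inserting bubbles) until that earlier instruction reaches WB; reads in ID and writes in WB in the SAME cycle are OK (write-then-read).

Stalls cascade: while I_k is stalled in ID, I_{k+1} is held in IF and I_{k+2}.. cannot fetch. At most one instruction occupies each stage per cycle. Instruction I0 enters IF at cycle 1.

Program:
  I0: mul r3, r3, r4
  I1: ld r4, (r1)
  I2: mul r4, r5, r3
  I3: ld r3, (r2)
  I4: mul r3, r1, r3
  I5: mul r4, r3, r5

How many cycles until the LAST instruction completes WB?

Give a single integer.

Answer: 15

Derivation:
I0 mul r3 <- r3,r4: IF@1 ID@2 stall=0 (-) EX@3 MEM@4 WB@5
I1 ld r4 <- r1: IF@2 ID@3 stall=0 (-) EX@4 MEM@5 WB@6
I2 mul r4 <- r5,r3: IF@3 ID@4 stall=1 (RAW on I0.r3 (WB@5)) EX@6 MEM@7 WB@8
I3 ld r3 <- r2: IF@4 ID@6 stall=0 (-) EX@7 MEM@8 WB@9
I4 mul r3 <- r1,r3: IF@6 ID@7 stall=2 (RAW on I3.r3 (WB@9)) EX@10 MEM@11 WB@12
I5 mul r4 <- r3,r5: IF@7 ID@10 stall=2 (RAW on I4.r3 (WB@12)) EX@13 MEM@14 WB@15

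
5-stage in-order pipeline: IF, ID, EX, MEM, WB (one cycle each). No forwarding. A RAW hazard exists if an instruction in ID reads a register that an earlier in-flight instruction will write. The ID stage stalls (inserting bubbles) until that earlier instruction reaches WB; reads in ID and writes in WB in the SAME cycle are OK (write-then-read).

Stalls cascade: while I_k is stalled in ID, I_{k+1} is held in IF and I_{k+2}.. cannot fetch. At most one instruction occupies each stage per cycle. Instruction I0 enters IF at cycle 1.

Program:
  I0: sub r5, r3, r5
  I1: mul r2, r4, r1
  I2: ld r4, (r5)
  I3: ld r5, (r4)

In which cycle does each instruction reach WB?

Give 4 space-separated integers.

Answer: 5 6 8 11

Derivation:
I0 sub r5 <- r3,r5: IF@1 ID@2 stall=0 (-) EX@3 MEM@4 WB@5
I1 mul r2 <- r4,r1: IF@2 ID@3 stall=0 (-) EX@4 MEM@5 WB@6
I2 ld r4 <- r5: IF@3 ID@4 stall=1 (RAW on I0.r5 (WB@5)) EX@6 MEM@7 WB@8
I3 ld r5 <- r4: IF@4 ID@6 stall=2 (RAW on I2.r4 (WB@8)) EX@9 MEM@10 WB@11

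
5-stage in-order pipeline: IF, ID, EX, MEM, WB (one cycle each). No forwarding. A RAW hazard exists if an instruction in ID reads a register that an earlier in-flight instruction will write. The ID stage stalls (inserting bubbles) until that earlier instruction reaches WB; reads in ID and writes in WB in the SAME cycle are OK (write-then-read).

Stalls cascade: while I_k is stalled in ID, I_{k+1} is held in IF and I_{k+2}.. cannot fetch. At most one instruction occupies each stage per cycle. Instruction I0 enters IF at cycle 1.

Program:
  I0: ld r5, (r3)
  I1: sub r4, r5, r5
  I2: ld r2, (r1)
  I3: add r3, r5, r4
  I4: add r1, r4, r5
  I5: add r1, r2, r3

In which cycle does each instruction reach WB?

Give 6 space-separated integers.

Answer: 5 8 9 11 12 14

Derivation:
I0 ld r5 <- r3: IF@1 ID@2 stall=0 (-) EX@3 MEM@4 WB@5
I1 sub r4 <- r5,r5: IF@2 ID@3 stall=2 (RAW on I0.r5 (WB@5)) EX@6 MEM@7 WB@8
I2 ld r2 <- r1: IF@3 ID@6 stall=0 (-) EX@7 MEM@8 WB@9
I3 add r3 <- r5,r4: IF@6 ID@7 stall=1 (RAW on I1.r4 (WB@8)) EX@9 MEM@10 WB@11
I4 add r1 <- r4,r5: IF@7 ID@9 stall=0 (-) EX@10 MEM@11 WB@12
I5 add r1 <- r2,r3: IF@9 ID@10 stall=1 (RAW on I3.r3 (WB@11)) EX@12 MEM@13 WB@14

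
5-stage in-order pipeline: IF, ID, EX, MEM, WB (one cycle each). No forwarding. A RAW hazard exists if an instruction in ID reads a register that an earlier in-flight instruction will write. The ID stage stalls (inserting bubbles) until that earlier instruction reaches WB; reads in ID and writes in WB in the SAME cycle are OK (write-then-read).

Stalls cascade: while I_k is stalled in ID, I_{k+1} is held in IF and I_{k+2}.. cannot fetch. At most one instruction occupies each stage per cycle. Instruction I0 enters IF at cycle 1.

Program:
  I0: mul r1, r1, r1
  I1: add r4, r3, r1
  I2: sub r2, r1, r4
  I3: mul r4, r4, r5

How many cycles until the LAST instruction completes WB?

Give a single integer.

I0 mul r1 <- r1,r1: IF@1 ID@2 stall=0 (-) EX@3 MEM@4 WB@5
I1 add r4 <- r3,r1: IF@2 ID@3 stall=2 (RAW on I0.r1 (WB@5)) EX@6 MEM@7 WB@8
I2 sub r2 <- r1,r4: IF@3 ID@6 stall=2 (RAW on I1.r4 (WB@8)) EX@9 MEM@10 WB@11
I3 mul r4 <- r4,r5: IF@6 ID@9 stall=0 (-) EX@10 MEM@11 WB@12

Answer: 12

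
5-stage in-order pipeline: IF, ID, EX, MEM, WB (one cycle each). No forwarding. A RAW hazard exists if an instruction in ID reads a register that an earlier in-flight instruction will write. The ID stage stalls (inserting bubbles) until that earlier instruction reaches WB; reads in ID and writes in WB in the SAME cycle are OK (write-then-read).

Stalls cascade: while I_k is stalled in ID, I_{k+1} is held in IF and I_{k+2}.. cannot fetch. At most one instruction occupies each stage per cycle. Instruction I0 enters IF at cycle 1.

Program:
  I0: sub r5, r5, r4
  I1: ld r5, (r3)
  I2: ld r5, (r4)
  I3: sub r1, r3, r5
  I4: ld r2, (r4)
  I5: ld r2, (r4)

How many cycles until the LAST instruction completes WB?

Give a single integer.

Answer: 12

Derivation:
I0 sub r5 <- r5,r4: IF@1 ID@2 stall=0 (-) EX@3 MEM@4 WB@5
I1 ld r5 <- r3: IF@2 ID@3 stall=0 (-) EX@4 MEM@5 WB@6
I2 ld r5 <- r4: IF@3 ID@4 stall=0 (-) EX@5 MEM@6 WB@7
I3 sub r1 <- r3,r5: IF@4 ID@5 stall=2 (RAW on I2.r5 (WB@7)) EX@8 MEM@9 WB@10
I4 ld r2 <- r4: IF@5 ID@8 stall=0 (-) EX@9 MEM@10 WB@11
I5 ld r2 <- r4: IF@8 ID@9 stall=0 (-) EX@10 MEM@11 WB@12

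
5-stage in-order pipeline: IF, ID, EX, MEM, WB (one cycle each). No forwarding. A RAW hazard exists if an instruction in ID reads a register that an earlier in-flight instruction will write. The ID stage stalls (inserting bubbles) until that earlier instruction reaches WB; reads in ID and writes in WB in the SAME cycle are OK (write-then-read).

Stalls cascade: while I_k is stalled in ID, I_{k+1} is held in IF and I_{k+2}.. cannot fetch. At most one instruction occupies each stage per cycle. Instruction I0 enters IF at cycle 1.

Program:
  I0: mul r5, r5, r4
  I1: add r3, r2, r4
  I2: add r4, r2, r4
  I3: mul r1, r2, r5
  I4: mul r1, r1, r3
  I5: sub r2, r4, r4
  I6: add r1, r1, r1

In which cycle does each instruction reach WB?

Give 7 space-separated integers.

Answer: 5 6 7 8 11 12 14

Derivation:
I0 mul r5 <- r5,r4: IF@1 ID@2 stall=0 (-) EX@3 MEM@4 WB@5
I1 add r3 <- r2,r4: IF@2 ID@3 stall=0 (-) EX@4 MEM@5 WB@6
I2 add r4 <- r2,r4: IF@3 ID@4 stall=0 (-) EX@5 MEM@6 WB@7
I3 mul r1 <- r2,r5: IF@4 ID@5 stall=0 (-) EX@6 MEM@7 WB@8
I4 mul r1 <- r1,r3: IF@5 ID@6 stall=2 (RAW on I3.r1 (WB@8)) EX@9 MEM@10 WB@11
I5 sub r2 <- r4,r4: IF@6 ID@9 stall=0 (-) EX@10 MEM@11 WB@12
I6 add r1 <- r1,r1: IF@9 ID@10 stall=1 (RAW on I4.r1 (WB@11)) EX@12 MEM@13 WB@14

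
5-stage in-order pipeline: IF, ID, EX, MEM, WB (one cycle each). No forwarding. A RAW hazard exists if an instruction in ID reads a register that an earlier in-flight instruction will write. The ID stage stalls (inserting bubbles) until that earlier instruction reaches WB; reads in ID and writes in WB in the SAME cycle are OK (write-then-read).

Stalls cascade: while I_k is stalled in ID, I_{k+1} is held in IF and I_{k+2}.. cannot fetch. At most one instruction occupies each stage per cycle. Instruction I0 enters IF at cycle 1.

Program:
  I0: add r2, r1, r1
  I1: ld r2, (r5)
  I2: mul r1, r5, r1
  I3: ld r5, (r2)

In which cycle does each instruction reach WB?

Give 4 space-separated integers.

I0 add r2 <- r1,r1: IF@1 ID@2 stall=0 (-) EX@3 MEM@4 WB@5
I1 ld r2 <- r5: IF@2 ID@3 stall=0 (-) EX@4 MEM@5 WB@6
I2 mul r1 <- r5,r1: IF@3 ID@4 stall=0 (-) EX@5 MEM@6 WB@7
I3 ld r5 <- r2: IF@4 ID@5 stall=1 (RAW on I1.r2 (WB@6)) EX@7 MEM@8 WB@9

Answer: 5 6 7 9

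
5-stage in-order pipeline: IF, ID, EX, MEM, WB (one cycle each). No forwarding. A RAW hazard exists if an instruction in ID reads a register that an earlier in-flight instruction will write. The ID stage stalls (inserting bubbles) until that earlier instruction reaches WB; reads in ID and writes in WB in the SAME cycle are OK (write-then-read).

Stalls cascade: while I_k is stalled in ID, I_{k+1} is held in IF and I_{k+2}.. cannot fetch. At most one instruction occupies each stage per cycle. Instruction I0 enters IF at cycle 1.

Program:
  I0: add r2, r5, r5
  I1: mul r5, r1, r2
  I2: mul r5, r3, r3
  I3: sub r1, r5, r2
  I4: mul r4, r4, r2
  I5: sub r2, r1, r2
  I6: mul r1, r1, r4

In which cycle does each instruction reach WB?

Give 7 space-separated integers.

I0 add r2 <- r5,r5: IF@1 ID@2 stall=0 (-) EX@3 MEM@4 WB@5
I1 mul r5 <- r1,r2: IF@2 ID@3 stall=2 (RAW on I0.r2 (WB@5)) EX@6 MEM@7 WB@8
I2 mul r5 <- r3,r3: IF@3 ID@6 stall=0 (-) EX@7 MEM@8 WB@9
I3 sub r1 <- r5,r2: IF@6 ID@7 stall=2 (RAW on I2.r5 (WB@9)) EX@10 MEM@11 WB@12
I4 mul r4 <- r4,r2: IF@7 ID@10 stall=0 (-) EX@11 MEM@12 WB@13
I5 sub r2 <- r1,r2: IF@10 ID@11 stall=1 (RAW on I3.r1 (WB@12)) EX@13 MEM@14 WB@15
I6 mul r1 <- r1,r4: IF@11 ID@13 stall=0 (-) EX@14 MEM@15 WB@16

Answer: 5 8 9 12 13 15 16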